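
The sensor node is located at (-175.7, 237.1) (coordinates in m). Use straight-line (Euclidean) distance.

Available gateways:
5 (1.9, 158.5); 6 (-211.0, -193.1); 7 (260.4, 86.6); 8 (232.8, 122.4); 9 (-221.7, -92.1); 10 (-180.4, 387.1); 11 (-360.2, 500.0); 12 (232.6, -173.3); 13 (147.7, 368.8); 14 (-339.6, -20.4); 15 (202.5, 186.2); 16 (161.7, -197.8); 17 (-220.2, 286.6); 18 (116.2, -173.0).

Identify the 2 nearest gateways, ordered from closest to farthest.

17, 10

Distances from (-175.7, 237.1):
5: 194.2 m
6: 431.6 m
7: 461.3 m
8: 424.3 m
9: 332.4 m
10: 150.1 m
11: 321.2 m
12: 578.9 m
13: 349.2 m
14: 305.2 m
15: 381.6 m
16: 550.4 m
17: 66.6 m
18: 503.4 m
Sorted: 17 (66.6 m) < 10 (150.1 m) < 5 (194.2 m) < 14 (305.2 m) < …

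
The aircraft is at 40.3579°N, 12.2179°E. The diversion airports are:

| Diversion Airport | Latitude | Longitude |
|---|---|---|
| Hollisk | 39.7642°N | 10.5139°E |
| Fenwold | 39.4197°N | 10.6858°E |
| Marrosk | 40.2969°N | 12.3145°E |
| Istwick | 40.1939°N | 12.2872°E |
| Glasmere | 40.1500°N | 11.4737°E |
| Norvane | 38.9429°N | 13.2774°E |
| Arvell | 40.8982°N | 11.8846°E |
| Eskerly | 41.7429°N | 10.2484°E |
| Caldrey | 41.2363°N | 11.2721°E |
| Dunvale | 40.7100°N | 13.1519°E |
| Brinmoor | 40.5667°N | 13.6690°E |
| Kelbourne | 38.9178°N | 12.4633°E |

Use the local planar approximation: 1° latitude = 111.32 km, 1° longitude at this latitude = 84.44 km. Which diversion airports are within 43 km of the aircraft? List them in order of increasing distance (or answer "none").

Marrosk, Istwick

Distances from 40.3579°N, 12.2179°E:
Hollisk: 158.3385 km
Fenwold: 166.2665 km
Marrosk: 10.6135 km
Istwick: 19.1714 km
Glasmere: 66.9665 km
Norvane: 181.1510 km
Arvell: 66.4051 km
Eskerly: 226.7777 km
Caldrey: 126.2528 km
Dunvale: 88.0699 km
Brinmoor: 124.7160 km
Kelbourne: 161.6456 km
Threshold 43 km: Marrosk (10.6135 km), Istwick (19.1714 km) are within range.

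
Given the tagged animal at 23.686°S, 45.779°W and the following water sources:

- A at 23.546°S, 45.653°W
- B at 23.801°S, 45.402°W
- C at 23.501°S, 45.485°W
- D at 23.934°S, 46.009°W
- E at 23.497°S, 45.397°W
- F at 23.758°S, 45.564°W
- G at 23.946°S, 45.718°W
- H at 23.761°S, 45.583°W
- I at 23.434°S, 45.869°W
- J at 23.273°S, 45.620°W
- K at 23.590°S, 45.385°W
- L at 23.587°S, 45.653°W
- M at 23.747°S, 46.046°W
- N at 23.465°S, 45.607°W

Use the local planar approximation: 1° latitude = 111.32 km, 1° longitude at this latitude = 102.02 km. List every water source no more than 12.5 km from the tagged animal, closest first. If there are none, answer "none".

none

Distances from 23.686°S, 45.779°W:
A: √((0.140·111.32)² + (0.126·102.02)²) = √(242.88599 + 165.23868) = 20.202 km
B: √((-0.115·111.32)² + (0.377·102.02)²) = √(163.88608 + 1479.29006) = 40.536 km
C: √((0.185·111.32)² + (0.294·102.02)²) = √(424.12107 + 899.63284) = 36.383 km
D: √((-0.248·111.32)² + (-0.230·102.02)²) = √(762.16633 + 550.58745) = 36.232 km
E: √((0.189·111.32)² + (0.382·102.02)²) = √(442.65972 + 1518.78872) = 44.288 km
F: √((-0.072·111.32)² + (0.215·102.02)²) = √(64.24087 + 481.11352) = 23.353 km
G: √((-0.260·111.32)² + (0.061·102.02)²) = √(837.70883 + 38.72847) = 29.605 km
H: √((-0.075·111.32)² + (0.196·102.02)²) = √(69.70580 + 399.83682) = 21.669 km
I: √((0.252·111.32)² + (-0.090·102.02)²) = √(786.95061 + 84.30545) = 29.517 km
J: √((0.413·111.32)² + (0.159·102.02)²) = √(2113.71534 + 263.12668) = 48.753 km
K: √((0.096·111.32)² + (0.394·102.02)²) = √(114.20598 + 1615.70877) = 41.592 km
L: √((0.099·111.32)² + (0.126·102.02)²) = √(121.45539 + 165.23868) = 16.932 km
M: √((-0.061·111.32)² + (-0.267·102.02)²) = √(46.11116 + 741.98164) = 28.073 km
N: √((0.221·111.32)² + (0.172·102.02)²) = √(605.24463 + 307.91265) = 30.218 km
Threshold 12.5 km: none within range.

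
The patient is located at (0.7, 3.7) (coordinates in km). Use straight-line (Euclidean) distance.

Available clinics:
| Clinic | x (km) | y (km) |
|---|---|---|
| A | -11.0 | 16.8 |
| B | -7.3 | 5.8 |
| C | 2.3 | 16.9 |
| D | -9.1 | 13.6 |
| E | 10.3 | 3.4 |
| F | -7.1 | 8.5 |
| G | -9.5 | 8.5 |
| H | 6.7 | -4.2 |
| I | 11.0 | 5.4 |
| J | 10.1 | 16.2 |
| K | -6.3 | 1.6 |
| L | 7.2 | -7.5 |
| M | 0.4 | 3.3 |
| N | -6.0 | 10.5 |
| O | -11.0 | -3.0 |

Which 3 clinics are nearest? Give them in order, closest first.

M, K, B

Distances from (0.7, 3.7):
A: 17.6 km
B: 8.3 km
C: 13.3 km
D: 13.9 km
E: 9.6 km
F: 9.2 km
G: 11.3 km
H: 9.9 km
I: 10.4 km
J: 15.6 km
K: 7.3 km
L: 12.9 km
M: 0.5 km
N: 9.5 km
O: 13.5 km
Sorted: M (0.5 km) < K (7.3 km) < B (8.3 km) < F (9.2 km) < N (9.5 km) < …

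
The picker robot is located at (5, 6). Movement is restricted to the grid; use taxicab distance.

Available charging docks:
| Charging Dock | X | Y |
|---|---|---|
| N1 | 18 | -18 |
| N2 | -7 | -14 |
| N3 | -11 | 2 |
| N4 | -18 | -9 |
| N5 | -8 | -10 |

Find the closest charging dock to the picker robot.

N3

Distances from (5, 6):
N1: |13| + |-24| = 13 + 24 = 37
N2: |-12| + |-20| = 12 + 20 = 32
N3: |-16| + |-4| = 16 + 4 = 20
N4: |-23| + |-15| = 23 + 15 = 38
N5: |-13| + |-16| = 13 + 16 = 29
Minimum: N3 at 20.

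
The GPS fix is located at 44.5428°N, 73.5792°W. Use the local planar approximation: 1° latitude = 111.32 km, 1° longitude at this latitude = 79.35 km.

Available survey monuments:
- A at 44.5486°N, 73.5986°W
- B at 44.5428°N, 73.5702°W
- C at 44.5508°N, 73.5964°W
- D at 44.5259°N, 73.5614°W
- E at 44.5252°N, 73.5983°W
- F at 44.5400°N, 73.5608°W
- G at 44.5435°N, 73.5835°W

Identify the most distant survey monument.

Distances from 44.5428°N, 73.5792°W:
A: √((0.0058·111.32)² + (-0.0194·79.35)²) = √(0.416872 + 2.369722) = 1.6693 km
B: √((0.0000·111.32)² + (0.0090·79.35)²) = √(0.000000 + 0.510010) = 0.7142 km
C: √((0.0080·111.32)² + (-0.0172·79.35)²) = √(0.793097 + 1.862734) = 1.6297 km
D: √((-0.0169·111.32)² + (0.0178·79.35)²) = √(3.539320 + 1.994959) = 2.3525 km
E: √((-0.0176·111.32)² + (-0.0191·79.35)²) = √(3.838590 + 2.296998) = 2.4770 km
F: √((-0.0028·111.32)² + (0.0184·79.35)²) = √(0.097154 + 2.131717) = 1.4929 km
G: √((0.0007·111.32)² + (-0.0043·79.35)²) = √(0.006072 + 0.116421) = 0.3500 km
Maximum: E at 2.4770 km.

E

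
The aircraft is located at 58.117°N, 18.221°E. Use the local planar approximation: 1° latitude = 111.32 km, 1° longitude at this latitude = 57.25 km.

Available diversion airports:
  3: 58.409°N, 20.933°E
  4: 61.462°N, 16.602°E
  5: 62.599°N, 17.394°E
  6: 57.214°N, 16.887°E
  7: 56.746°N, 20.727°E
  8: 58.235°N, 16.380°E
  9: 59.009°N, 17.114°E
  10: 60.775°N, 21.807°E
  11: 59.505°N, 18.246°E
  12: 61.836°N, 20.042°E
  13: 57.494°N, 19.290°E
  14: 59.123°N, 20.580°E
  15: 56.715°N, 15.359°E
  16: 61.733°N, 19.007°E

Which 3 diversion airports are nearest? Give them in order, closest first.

Distances from 58.117°N, 18.221°E:
3: 158.628 km
4: 383.728 km
5: 501.178 km
6: 126.243 km
7: 209.466 km
8: 106.213 km
9: 117.798 km
10: 360.135 km
11: 154.519 km
12: 426.924 km
13: 92.494 km
14: 175.444 km
15: 226.285 km
16: 405.040 km
Sorted: 13 (92.494 km) < 8 (106.213 km) < 9 (117.798 km) < 6 (126.243 km) < 11 (154.519 km) < …

13, 8, 9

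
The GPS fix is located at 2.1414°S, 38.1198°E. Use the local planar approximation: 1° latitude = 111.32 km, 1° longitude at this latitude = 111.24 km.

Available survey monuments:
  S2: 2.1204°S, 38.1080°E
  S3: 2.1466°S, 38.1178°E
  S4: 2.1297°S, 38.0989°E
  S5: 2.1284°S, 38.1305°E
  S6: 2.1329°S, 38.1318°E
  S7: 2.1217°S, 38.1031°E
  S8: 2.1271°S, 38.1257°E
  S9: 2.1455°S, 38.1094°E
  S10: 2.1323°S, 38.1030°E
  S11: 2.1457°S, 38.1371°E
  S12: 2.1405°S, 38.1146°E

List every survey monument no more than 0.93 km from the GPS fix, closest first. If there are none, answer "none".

Distances from 2.1414°S, 38.1198°E:
S2: √((0.0210·111.32)² + (-0.0118·111.24)²) = √(5.464935 + 1.723003) = 2.6810 km
S3: √((-0.0052·111.32)² + (-0.0020·111.24)²) = √(0.335084 + 0.049497) = 0.6201 km
S4: √((0.0117·111.32)² + (-0.0209·111.24)²) = √(1.696360 + 5.405234) = 2.6649 km
S5: √((0.0130·111.32)² + (0.0107·111.24)²) = √(2.094272 + 1.416738) = 1.8738 km
S6: √((0.0085·111.32)² + (0.0120·111.24)²) = √(0.895332 + 1.781905) = 1.6362 km
S7: √((0.0197·111.32)² + (-0.0167·111.24)²) = √(4.809267 + 3.451079) = 2.8741 km
S8: √((0.0143·111.32)² + (0.0059·111.24)²) = √(2.534069 + 0.430751) = 1.7219 km
S9: √((-0.0041·111.32)² + (-0.0104·111.24)²) = √(0.208312 + 1.338408) = 1.2437 km
S10: √((0.0091·111.32)² + (-0.0168·111.24)²) = √(1.026193 + 3.492533) = 2.1257 km
S11: √((-0.0043·111.32)² + (0.0173·111.24)²) = √(0.229131 + 3.703516) = 1.9831 km
S12: √((0.0009·111.32)² + (-0.0052·111.24)²) = √(0.010038 + 0.334602) = 0.5871 km
Threshold 0.93 km: S12 (0.5871 km), S3 (0.6201 km) are within range.

S12, S3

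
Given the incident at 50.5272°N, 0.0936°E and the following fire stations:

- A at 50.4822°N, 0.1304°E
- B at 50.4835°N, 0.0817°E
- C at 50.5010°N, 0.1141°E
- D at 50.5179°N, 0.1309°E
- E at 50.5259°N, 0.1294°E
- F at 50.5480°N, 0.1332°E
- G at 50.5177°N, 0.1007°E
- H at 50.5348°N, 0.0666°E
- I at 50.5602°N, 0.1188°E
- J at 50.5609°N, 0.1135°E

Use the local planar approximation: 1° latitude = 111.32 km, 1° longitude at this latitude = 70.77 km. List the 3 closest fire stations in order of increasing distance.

Distances from 50.5272°N, 0.0936°E:
A: √((-0.0450·111.32)² + (0.0368·70.77)²) = √(25.094088 + 6.782566) = 5.6459 km
B: √((-0.0437·111.32)² + (-0.0119·70.77)²) = √(23.665150 + 0.709239) = 4.9370 km
C: √((-0.0262·111.32)² + (0.0205·70.77)²) = √(8.506462 + 2.104777) = 3.2575 km
D: √((-0.0093·111.32)² + (0.0373·70.77)²) = √(1.071796 + 6.968127) = 2.8355 km
E: √((-0.0013·111.32)² + (0.0358·70.77)²) = √(0.020943 + 6.418957) = 2.5377 km
F: √((0.0208·111.32)² + (0.0396·70.77)²) = √(5.361336 + 7.853961) = 3.6353 km
G: √((-0.0095·111.32)² + (0.0071·70.77)²) = √(1.118391 + 0.252473) = 1.1708 km
H: √((0.0076·111.32)² + (-0.0270·70.77)²) = √(0.715770 + 3.651118) = 2.0897 km
I: √((0.0330·111.32)² + (0.0252·70.77)²) = √(13.495043 + 3.180530) = 4.0836 km
J: √((0.0337·111.32)² + (0.0199·70.77)²) = √(14.073632 + 1.983374) = 4.0071 km
Sorted: G (1.1708 km) < H (2.0897 km) < E (2.5377 km) < D (2.8355 km) < C (3.2575 km) < …

G, H, E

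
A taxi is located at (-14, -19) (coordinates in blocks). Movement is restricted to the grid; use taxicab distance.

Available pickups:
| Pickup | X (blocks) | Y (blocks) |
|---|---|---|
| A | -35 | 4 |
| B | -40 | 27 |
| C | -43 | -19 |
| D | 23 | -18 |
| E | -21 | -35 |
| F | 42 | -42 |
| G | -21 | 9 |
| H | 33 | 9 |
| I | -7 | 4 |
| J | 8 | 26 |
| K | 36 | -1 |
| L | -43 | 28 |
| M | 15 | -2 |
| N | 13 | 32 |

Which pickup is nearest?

E

Distances from (-14, -19):
A: 44 blocks
B: 72 blocks
C: 29 blocks
D: 38 blocks
E: 23 blocks
F: 79 blocks
G: 35 blocks
H: 75 blocks
I: 30 blocks
J: 67 blocks
K: 68 blocks
L: 76 blocks
M: 46 blocks
N: 78 blocks
Minimum: E at 23 blocks.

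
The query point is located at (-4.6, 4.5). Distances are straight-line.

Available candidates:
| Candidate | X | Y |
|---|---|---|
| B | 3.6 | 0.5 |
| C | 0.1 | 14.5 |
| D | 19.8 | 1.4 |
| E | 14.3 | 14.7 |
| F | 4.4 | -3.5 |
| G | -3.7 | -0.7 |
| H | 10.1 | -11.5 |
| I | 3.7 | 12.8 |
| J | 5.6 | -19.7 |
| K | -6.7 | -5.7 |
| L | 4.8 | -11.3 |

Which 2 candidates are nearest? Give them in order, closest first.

Distances from (-4.6, 4.5):
B: √((8.2)² + (-4.0)²) = √(67.240 + 16.000) = 9.1
C: √((4.7)² + (10.0)²) = √(22.090 + 100.000) = 11.0
D: √((24.4)² + (-3.1)²) = √(595.360 + 9.610) = 24.6
E: √((18.9)² + (10.2)²) = √(357.210 + 104.040) = 21.5
F: √((9.0)² + (-8.0)²) = √(81.000 + 64.000) = 12.0
G: √((0.9)² + (-5.2)²) = √(0.810 + 27.040) = 5.3
H: √((14.7)² + (-16.0)²) = √(216.090 + 256.000) = 21.7
I: √((8.3)² + (8.3)²) = √(68.890 + 68.890) = 11.7
J: √((10.2)² + (-24.2)²) = √(104.040 + 585.640) = 26.3
K: √((-2.1)² + (-10.2)²) = √(4.410 + 104.040) = 10.4
L: √((9.4)² + (-15.8)²) = √(88.360 + 249.640) = 18.4
Sorted: G (5.3) < B (9.1) < K (10.4) < C (11.0) < …

G, B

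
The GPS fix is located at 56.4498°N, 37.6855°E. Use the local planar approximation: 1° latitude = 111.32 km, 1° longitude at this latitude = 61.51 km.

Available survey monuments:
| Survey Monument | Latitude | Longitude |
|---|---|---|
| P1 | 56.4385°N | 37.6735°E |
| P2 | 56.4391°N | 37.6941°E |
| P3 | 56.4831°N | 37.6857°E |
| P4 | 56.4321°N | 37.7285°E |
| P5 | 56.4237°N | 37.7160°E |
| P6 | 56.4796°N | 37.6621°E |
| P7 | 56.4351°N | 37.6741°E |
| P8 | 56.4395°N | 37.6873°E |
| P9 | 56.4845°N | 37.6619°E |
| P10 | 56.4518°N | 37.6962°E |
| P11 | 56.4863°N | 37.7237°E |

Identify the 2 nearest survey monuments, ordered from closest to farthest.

Distances from 56.4498°N, 37.6855°E:
P1: 1.4585 km
P2: 1.3033 km
P3: 3.7070 km
P4: 3.2982 km
P5: 3.4585 km
P6: 3.6161 km
P7: 1.7803 km
P8: 1.1519 km
P9: 4.1266 km
P10: 0.6948 km
P11: 4.6937 km
Sorted: P10 (0.6948 km) < P8 (1.1519 km) < P2 (1.3033 km) < P1 (1.4585 km) < …

P10, P8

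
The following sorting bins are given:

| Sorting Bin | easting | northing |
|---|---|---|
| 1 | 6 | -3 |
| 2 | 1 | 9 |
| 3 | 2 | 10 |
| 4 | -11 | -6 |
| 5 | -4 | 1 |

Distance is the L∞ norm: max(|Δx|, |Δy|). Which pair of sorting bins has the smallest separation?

2 and 3

Pairwise distances:
2–3: max(|1|, |1|) = 1
4–5: max(|7|, |7|) = 7
2–5: max(|-5|, |-8|) = 8
3–5: max(|-6|, |-9|) = 9
1–5: max(|-10|, |4|) = 10
1–2: max(|-5|, |12|) = 12
1–3: max(|-4|, |13|) = 13
2–4: max(|-12|, |-15|) = 15
3–4: max(|-13|, |-16|) = 16
1–4: max(|-17|, |-3|) = 17
Closest pair: 2–3 at 1.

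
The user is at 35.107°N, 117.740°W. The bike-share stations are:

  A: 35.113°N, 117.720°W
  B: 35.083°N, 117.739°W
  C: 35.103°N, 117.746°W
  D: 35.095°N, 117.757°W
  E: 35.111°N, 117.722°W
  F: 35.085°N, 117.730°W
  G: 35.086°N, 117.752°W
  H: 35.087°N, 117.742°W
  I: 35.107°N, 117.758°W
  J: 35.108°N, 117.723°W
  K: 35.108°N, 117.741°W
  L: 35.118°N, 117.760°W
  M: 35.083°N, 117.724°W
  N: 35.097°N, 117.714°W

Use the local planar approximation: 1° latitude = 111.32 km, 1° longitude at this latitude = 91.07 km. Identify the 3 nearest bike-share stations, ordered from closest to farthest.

K, C, J

Distances from 35.107°N, 117.740°W:
A: √((0.006·111.32)² + (0.020·91.07)²) = √(0.44612 + 3.31750) = 1.940 km
B: √((-0.024·111.32)² + (0.001·91.07)²) = √(7.13787 + 0.00829) = 2.673 km
C: √((-0.004·111.32)² + (-0.006·91.07)²) = √(0.19827 + 0.29857) = 0.705 km
D: √((-0.012·111.32)² + (-0.017·91.07)²) = √(1.78447 + 2.39689) = 2.045 km
E: √((0.004·111.32)² + (0.018·91.07)²) = √(0.19827 + 2.68717) = 1.699 km
F: √((-0.022·111.32)² + (0.010·91.07)²) = √(5.99780 + 0.82937) = 2.613 km
G: √((-0.021·111.32)² + (-0.012·91.07)²) = √(5.46493 + 1.19430) = 2.581 km
H: √((-0.020·111.32)² + (-0.002·91.07)²) = √(4.95686 + 0.03317) = 2.234 km
I: √((0.000·111.32)² + (-0.018·91.07)²) = √(0.00000 + 2.68717) = 1.639 km
J: √((0.001·111.32)² + (0.017·91.07)²) = √(0.01239 + 2.39689) = 1.552 km
K: √((0.001·111.32)² + (-0.001·91.07)²) = √(0.01239 + 0.00829) = 0.144 km
L: √((0.011·111.32)² + (-0.020·91.07)²) = √(1.49945 + 3.31750) = 2.195 km
M: √((-0.024·111.32)² + (0.016·91.07)²) = √(7.13787 + 2.12320) = 3.043 km
N: √((-0.010·111.32)² + (0.026·91.07)²) = √(1.23921 + 5.60657) = 2.616 km
Sorted: K (0.144 km) < C (0.705 km) < J (1.552 km) < I (1.639 km) < E (1.699 km) < …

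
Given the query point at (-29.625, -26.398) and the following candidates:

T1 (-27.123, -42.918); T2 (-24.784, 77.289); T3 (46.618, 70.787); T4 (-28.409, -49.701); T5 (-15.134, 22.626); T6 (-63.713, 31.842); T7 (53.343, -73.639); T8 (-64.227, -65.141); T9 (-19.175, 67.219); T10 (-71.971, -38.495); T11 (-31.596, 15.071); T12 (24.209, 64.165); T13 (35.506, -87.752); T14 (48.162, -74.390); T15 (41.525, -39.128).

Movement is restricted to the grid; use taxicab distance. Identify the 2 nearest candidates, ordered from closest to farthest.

T1, T4

Distances from (-29.625, -26.398):
T1: 19.022
T2: 108.528
T3: 173.428
T4: 24.519
T5: 63.515
T6: 92.328
T7: 130.209
T8: 73.345
T9: 104.067
T10: 54.443
T11: 43.440
T12: 144.397
T13: 126.485
T14: 125.779
T15: 83.880
Sorted: T1 (19.022) < T4 (24.519) < T11 (43.440) < T10 (54.443) < …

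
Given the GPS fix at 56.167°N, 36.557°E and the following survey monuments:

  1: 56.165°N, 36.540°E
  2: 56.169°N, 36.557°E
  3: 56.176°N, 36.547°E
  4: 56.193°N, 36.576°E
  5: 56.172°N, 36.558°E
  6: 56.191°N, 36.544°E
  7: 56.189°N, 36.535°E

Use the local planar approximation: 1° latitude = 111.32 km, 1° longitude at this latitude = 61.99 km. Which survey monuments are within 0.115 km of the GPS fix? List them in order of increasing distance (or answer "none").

Distances from 56.167°N, 36.557°E:
1: √((-0.002·111.32)² + (-0.017·61.99)²) = √(0.04957 + 1.11056) = 1.077 km
2: √((0.002·111.32)² + (0.000·61.99)²) = √(0.04957 + 0.00000) = 0.223 km
3: √((0.009·111.32)² + (-0.010·61.99)²) = √(1.00376 + 0.38428) = 1.178 km
4: √((0.026·111.32)² + (0.019·61.99)²) = √(8.37709 + 1.38724) = 3.125 km
5: √((0.005·111.32)² + (0.001·61.99)²) = √(0.30980 + 0.00384) = 0.560 km
6: √((0.024·111.32)² + (-0.013·61.99)²) = √(7.13787 + 0.64943) = 2.791 km
7: √((0.022·111.32)² + (-0.022·61.99)²) = √(5.99780 + 1.85990) = 2.803 km
Threshold 0.115 km: none within range.

none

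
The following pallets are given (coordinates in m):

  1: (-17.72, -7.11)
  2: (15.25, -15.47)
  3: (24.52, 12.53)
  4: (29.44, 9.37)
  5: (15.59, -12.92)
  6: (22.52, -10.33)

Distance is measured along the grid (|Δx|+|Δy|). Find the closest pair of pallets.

Pairwise distances:
1–2: 41.33 m
1–3: 61.88 m
1–4: 63.64 m
1–5: 39.12 m
1–6: 43.46 m
2–3: 37.27 m
2–4: 39.03 m
2–5: 2.89 m
2–6: 12.41 m
3–4: 8.08 m
3–5: 34.38 m
3–6: 24.86 m
4–5: 36.14 m
4–6: 26.62 m
5–6: 9.52 m
Closest pair: 2–5 at 2.89 m.

2 and 5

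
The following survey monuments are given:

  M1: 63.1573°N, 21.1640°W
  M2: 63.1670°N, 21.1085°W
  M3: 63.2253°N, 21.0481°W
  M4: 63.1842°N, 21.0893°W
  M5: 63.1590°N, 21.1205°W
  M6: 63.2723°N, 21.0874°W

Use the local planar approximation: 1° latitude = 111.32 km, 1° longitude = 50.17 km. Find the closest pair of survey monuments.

M2 and M5

Pairwise distances:
M1–M2: 2.9865 km
M1–M3: 9.5453 km
M1–M4: 4.7971 km
M1–M5: 2.1906 km
M1–M6: 13.3662 km
M2–M3: 7.1625 km
M2–M4: 2.1434 km
M2–M5: 1.0750 km
M2–M6: 11.7697 km
M3–M4: 5.0205 km
M3–M5: 8.2259 km
M3–M6: 5.5912 km
M4–M5: 3.2124 km
M4–M6: 9.8078 km
M5–M6: 12.7214 km
Closest pair: M2–M5 at 1.0750 km.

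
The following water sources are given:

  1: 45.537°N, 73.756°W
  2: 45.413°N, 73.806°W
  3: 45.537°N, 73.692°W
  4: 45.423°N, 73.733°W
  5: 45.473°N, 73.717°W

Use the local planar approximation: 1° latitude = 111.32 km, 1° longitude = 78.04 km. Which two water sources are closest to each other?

Pairwise distances:
1–2: 14.345 km
1–3: 4.995 km
1–4: 12.817 km
1–5: 7.747 km
2–3: 16.422 km
2–4: 5.805 km
2–5: 9.636 km
3–4: 13.088 km
3–5: 7.387 km
4–5: 5.704 km
Closest pair: 1–3 at 4.995 km.

1 and 3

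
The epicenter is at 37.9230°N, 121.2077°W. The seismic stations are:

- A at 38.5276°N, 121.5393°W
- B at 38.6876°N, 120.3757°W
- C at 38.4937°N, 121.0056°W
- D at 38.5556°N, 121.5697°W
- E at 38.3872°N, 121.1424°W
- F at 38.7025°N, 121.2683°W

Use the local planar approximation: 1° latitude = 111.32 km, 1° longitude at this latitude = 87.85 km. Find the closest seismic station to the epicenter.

E

Distances from 37.9230°N, 121.2077°W:
A: √((0.6046·111.32)² + (-0.3316·87.85)²) = √(4529.838108 + 848.618657) = 73.3380 km
B: √((0.7646·111.32)² + (0.8320·87.85)²) = √(7244.609528 + 5342.323517) = 112.1915 km
C: √((0.5707·111.32)² + (0.2021·87.85)²) = √(4036.102068 + 315.221738) = 65.9646 km
D: √((0.6326·111.32)² + (-0.3620·87.85)²) = √(4959.121748 + 1011.348123) = 77.2688 km
E: √((0.4642·111.32)² + (0.0653·87.85)²) = √(2670.279167 + 32.908637) = 51.9922 km
F: √((0.7795·111.32)² + (-0.0606·87.85)²) = √(7529.716663 + 28.341888) = 86.9371 km
Minimum: E at 51.9922 km.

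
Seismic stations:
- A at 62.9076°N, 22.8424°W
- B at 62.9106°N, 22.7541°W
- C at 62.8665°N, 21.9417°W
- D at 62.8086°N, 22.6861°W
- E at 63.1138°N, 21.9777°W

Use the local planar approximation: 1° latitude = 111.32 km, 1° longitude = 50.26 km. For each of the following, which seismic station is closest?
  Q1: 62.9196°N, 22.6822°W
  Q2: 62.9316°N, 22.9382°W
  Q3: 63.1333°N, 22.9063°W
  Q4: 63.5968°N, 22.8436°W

Q1→B; Q2→A; Q3→A; Q4→E

Q1 at 62.9196°N, 22.6822°W:
  A: 8.1617 km
  B: 3.7500 km
  C: 37.6840 km
  D: 12.3581 km
  E: 41.4860 km
  → nearest: B (3.7500 km)
Q2 at 62.9316°N, 22.9382°W:
  A: 5.5065 km
  B: 9.5436 km
  C: 50.6057 km
  D: 18.6554 km
  E: 52.3625 km
  → nearest: A (5.5065 km)
Q3 at 63.1333°N, 22.9063°W:
  A: 25.3294 km
  B: 25.9443 km
  C: 56.8550 km
  D: 37.8020 km
  E: 46.7219 km
  → nearest: A (25.3294 km)
Q4 at 63.5968°N, 22.8436°W:
  A: 76.7218 km
  B: 76.5201 km
  C: 93.0804 km
  D: 88.0988 km
  E: 69.1734 km
  → nearest: E (69.1734 km)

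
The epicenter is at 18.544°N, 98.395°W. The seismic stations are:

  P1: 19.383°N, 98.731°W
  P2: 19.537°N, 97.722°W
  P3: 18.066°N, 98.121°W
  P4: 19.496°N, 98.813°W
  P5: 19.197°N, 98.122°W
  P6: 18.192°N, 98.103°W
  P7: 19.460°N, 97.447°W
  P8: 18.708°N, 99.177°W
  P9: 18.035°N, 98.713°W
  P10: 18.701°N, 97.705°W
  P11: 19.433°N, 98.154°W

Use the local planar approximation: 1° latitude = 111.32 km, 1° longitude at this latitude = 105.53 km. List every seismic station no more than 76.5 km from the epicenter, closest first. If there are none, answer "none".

Distances from 18.544°N, 98.395°W:
P1: 99.902 km
P2: 131.390 km
P3: 60.560 km
P4: 114.791 km
P5: 78.193 km
P6: 49.850 km
P7: 142.850 km
P8: 84.520 km
P9: 65.854 km
P10: 74.884 km
P11: 102.179 km
Threshold 76.5 km: P6 (49.850 km), P3 (60.560 km), P9 (65.854 km), P10 (74.884 km) are within range.

P6, P3, P9, P10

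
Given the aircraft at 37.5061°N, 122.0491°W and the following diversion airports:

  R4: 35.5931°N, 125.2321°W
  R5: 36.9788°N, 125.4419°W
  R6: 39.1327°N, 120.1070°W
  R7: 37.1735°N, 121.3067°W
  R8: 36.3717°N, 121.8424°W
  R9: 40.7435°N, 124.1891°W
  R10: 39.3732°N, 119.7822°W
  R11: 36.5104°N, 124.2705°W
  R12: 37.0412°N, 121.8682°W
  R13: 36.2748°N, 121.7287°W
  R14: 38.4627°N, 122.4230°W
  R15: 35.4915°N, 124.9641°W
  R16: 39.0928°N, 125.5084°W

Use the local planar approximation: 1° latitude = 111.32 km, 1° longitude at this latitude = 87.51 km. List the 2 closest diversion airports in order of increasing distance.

Distances from 37.5061°N, 122.0491°W:
R4: √((-1.9130·111.32)² + (-3.1830·87.51)²) = √(45349.900171 + 77586.943775) = 350.6235 km
R5: √((-0.5273·111.32)² + (-3.3928·87.51)²) = √(3445.576827 + 88151.942462) = 302.6508 km
R6: √((1.6266·111.32)² + (1.9421·87.51)²) = √(32787.471889 + 28884.080333) = 248.3376 km
R7: √((-0.3326·111.32)² + (0.7424·87.51)²) = √(1370.852995 + 4220.766181) = 74.7771 km
R8: √((-1.1344·111.32)² + (0.2067·87.51)²) = √(15946.994006 + 327.187212) = 127.5703 km
R9: √((3.2374·111.32)² + (-2.1400·87.51)²) = √(129879.055014 + 35070.577258) = 406.1399 km
R10: √((1.8671·111.32)² + (2.2669·87.51)²) = √(43199.781800 + 39353.203615) = 287.3204 km
R11: √((-0.9957·111.32)² + (-2.2214·87.51)²) = √(12285.799106 + 37789.304831) = 223.7747 km
R12: √((-0.4649·111.32)² + (0.1809·87.51)²) = √(2678.338645 + 250.606598) = 54.1197 km
R13: √((-1.2313·111.32)² + (0.3204·87.51)²) = √(18787.723251 + 786.140884) = 139.9066 km
R14: √((0.9566·111.32)² + (-0.3739·87.51)²) = √(11339.845783 + 1070.597680) = 111.4022 km
R15: √((-2.0146·111.32)² + (-2.9150·87.51)²) = √(50294.912225 + 65071.749900) = 339.6567 km
R16: √((1.5867·111.32)² + (-3.4593·87.51)²) = √(31198.667010 + 91641.422397) = 350.4855 km
Sorted: R12 (54.1197 km) < R7 (74.7771 km) < R14 (111.4022 km) < R8 (127.5703 km) < …

R12, R7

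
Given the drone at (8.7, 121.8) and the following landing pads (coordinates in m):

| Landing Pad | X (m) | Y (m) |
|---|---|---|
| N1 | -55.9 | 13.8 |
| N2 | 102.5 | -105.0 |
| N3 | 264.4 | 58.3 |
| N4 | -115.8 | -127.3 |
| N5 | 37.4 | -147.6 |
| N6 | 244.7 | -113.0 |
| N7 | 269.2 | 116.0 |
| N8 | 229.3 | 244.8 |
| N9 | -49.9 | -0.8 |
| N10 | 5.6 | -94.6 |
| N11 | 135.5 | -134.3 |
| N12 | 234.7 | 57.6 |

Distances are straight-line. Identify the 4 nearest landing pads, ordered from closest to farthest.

N1, N9, N10, N12

Distances from (8.7, 121.8):
N1: √((-64.6)² + (-108.0)²) = √(4173.160 + 11664.000) = 125.8 m
N2: √((93.8)² + (-226.8)²) = √(8798.440 + 51438.240) = 245.4 m
N3: √((255.7)² + (-63.5)²) = √(65382.490 + 4032.250) = 263.5 m
N4: √((-124.5)² + (-249.1)²) = √(15500.250 + 62050.810) = 278.5 m
N5: √((28.7)² + (-269.4)²) = √(823.690 + 72576.360) = 270.9 m
N6: √((236.0)² + (-234.8)²) = √(55696.000 + 55131.040) = 332.9 m
N7: √((260.5)² + (-5.8)²) = √(67860.250 + 33.640) = 260.6 m
N8: √((220.6)² + (123.0)²) = √(48664.360 + 15129.000) = 252.6 m
N9: √((-58.6)² + (-122.6)²) = √(3433.960 + 15030.760) = 135.9 m
N10: √((-3.1)² + (-216.4)²) = √(9.610 + 46828.960) = 216.4 m
N11: √((126.8)² + (-256.1)²) = √(16078.240 + 65587.210) = 285.8 m
N12: √((226.0)² + (-64.2)²) = √(51076.000 + 4121.640) = 234.9 m
Sorted: N1 (125.8 m) < N9 (135.9 m) < N10 (216.4 m) < N12 (234.9 m) < N2 (245.4 m) < N8 (252.6 m) < …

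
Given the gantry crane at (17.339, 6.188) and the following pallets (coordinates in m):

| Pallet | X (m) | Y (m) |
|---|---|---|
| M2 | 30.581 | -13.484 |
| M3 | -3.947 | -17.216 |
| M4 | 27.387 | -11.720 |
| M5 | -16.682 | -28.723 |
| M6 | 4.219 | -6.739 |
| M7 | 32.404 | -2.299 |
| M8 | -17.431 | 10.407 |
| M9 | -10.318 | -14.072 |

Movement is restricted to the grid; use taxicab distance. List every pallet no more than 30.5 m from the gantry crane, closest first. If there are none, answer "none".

M7, M6, M4

Distances from (17.339, 6.188):
M2: 32.914 m
M3: 44.690 m
M4: 27.956 m
M5: 68.932 m
M6: 26.047 m
M7: 23.552 m
M8: 38.989 m
M9: 47.917 m
Threshold 30.5 m: M7 (23.552 m), M6 (26.047 m), M4 (27.956 m) are within range.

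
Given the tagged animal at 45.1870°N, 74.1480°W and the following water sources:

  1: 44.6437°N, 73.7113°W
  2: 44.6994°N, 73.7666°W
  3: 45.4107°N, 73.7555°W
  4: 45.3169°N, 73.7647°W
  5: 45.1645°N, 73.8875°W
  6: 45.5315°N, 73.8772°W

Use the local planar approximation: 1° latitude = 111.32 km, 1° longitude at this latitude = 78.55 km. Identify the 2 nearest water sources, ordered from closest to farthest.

5, 4

Distances from 45.1870°N, 74.1480°W:
1: √((-0.5433·111.32)² + (0.4367·78.55)²) = √(3657.849270 + 1176.681059) = 69.5308 km
2: √((-0.4876·111.32)² + (0.3814·78.55)²) = √(2946.278450 + 897.539883) = 61.9985 km
3: √((0.2237·111.32)² + (0.3925·78.55)²) = √(620.123748 + 950.542853) = 39.6316 km
4: √((0.1299·111.32)² + (0.3833·78.55)²) = √(209.105135 + 906.504610) = 33.4007 km
5: √((-0.0225·111.32)² + (0.2605·78.55)²) = √(6.273522 + 418.704698) = 20.6150 km
6: √((0.3445·111.32)² + (0.2708·78.55)²) = √(1470.702558 + 452.469905) = 43.8540 km
Sorted: 5 (20.6150 km) < 4 (33.4007 km) < 3 (39.6316 km) < 6 (43.8540 km) < …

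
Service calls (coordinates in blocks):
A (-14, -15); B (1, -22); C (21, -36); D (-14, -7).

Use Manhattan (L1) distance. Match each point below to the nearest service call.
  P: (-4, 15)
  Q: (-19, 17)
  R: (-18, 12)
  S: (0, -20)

P→D; Q→D; R→D; S→B

P at (-4, 15):
  A: 40 blocks
  B: 42 blocks
  C: 76 blocks
  D: 32 blocks
  → nearest: D (32 blocks)
Q at (-19, 17):
  A: 37 blocks
  B: 59 blocks
  C: 93 blocks
  D: 29 blocks
  → nearest: D (29 blocks)
R at (-18, 12):
  A: 31 blocks
  B: 53 blocks
  C: 87 blocks
  D: 23 blocks
  → nearest: D (23 blocks)
S at (0, -20):
  A: 19 blocks
  B: 3 blocks
  C: 37 blocks
  D: 27 blocks
  → nearest: B (3 blocks)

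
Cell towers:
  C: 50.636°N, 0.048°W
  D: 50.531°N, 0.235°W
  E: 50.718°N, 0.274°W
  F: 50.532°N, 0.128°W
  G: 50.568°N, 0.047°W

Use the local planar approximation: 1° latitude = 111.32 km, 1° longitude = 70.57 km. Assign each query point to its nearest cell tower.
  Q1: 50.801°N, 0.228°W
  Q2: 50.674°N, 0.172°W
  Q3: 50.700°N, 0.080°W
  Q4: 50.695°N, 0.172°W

Q1 at 50.801°N, 0.228°W:
  C: 22.332 km
  D: 30.060 km
  E: 9.793 km
  F: 30.765 km
  G: 28.912 km
  → nearest: E (9.793 km)
Q2 at 50.674°N, 0.172°W:
  C: 9.719 km
  D: 16.528 km
  E: 8.707 km
  F: 16.110 km
  G: 14.733 km
  → nearest: E (8.707 km)
Q3 at 50.700°N, 0.080°W:
  C: 7.474 km
  D: 21.762 km
  E: 13.836 km
  F: 19.006 km
  G: 14.878 km
  → nearest: C (7.474 km)
Q4 at 50.695°N, 0.172°W:
  C: 10.941 km
  D: 18.790 km
  E: 7.640 km
  F: 18.409 km
  G: 16.664 km
  → nearest: E (7.640 km)

Q1→E; Q2→E; Q3→C; Q4→E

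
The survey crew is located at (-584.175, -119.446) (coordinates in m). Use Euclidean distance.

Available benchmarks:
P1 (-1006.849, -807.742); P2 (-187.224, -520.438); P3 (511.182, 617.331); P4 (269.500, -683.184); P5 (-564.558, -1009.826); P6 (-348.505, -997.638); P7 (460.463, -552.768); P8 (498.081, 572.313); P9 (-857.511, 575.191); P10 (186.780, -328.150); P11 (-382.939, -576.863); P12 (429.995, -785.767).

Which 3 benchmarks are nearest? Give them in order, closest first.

Distances from (-584.175, -119.446):
P1: √((-422.674)² + (-688.296)²) = √(178653.31028 + 473751.38362) = 807.716 m
P2: √((396.951)² + (-400.992)²) = √(157570.09640 + 160794.58406) = 564.238 m
P3: √((1095.357)² + (736.777)²) = √(1199806.95745 + 542840.34773) = 1320.094 m
P4: √((853.675)² + (-563.738)²) = √(728761.00562 + 317800.53264) = 1023.016 m
P5: √((19.617)² + (-890.380)²) = √(384.82669 + 792776.54440) = 890.596 m
P6: √((235.670)² + (-878.192)²) = √(55540.34890 + 771221.18886) = 909.264 m
P7: √((1044.638)² + (-433.322)²) = √(1091268.55104 + 187767.95568) = 1130.945 m
P8: √((1082.256)² + (691.759)²) = √(1171278.04954 + 478530.51408) = 1284.449 m
P9: √((-273.336)² + (694.637)²) = √(74712.56890 + 482520.56177) = 746.480 m
P10: √((770.955)² + (-208.704)²) = √(594371.61202 + 43557.35962) = 798.705 m
P11: √((201.236)² + (-457.417)²) = √(40495.92770 + 209230.31189) = 499.726 m
P12: √((1014.170)² + (-666.321)²) = √(1028540.78890 + 443983.67504) = 1213.476 m
Sorted: P11 (499.726 m) < P2 (564.238 m) < P9 (746.480 m) < P10 (798.705 m) < P1 (807.716 m) < …

P11, P2, P9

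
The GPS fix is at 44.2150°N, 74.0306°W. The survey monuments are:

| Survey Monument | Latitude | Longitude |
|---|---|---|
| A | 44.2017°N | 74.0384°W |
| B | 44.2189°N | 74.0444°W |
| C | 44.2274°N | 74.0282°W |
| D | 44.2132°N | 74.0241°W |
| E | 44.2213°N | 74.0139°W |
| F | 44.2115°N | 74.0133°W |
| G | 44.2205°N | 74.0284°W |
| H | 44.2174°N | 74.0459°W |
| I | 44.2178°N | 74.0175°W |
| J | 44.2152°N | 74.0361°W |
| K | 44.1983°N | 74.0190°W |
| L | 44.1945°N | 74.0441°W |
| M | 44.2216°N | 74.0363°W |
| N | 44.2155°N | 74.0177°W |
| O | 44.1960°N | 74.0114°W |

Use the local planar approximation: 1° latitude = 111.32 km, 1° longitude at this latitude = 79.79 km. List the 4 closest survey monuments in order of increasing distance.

J, D, G, M

Distances from 44.2150°N, 74.0306°W:
A: √((-0.0133·111.32)² + (-0.0078·79.79)²) = √(2.192046 + 0.387334) = 1.6060 km
B: √((0.0039·111.32)² + (-0.0138·79.79)²) = √(0.188484 + 1.212426) = 1.1836 km
C: √((0.0124·111.32)² + (0.0024·79.79)²) = √(1.905416 + 0.036671) = 1.3936 km
D: √((-0.0018·111.32)² + (0.0065·79.79)²) = √(0.040151 + 0.268982) = 0.5560 km
E: √((0.0063·111.32)² + (0.0167·79.79)²) = √(0.491844 + 1.775538) = 1.5058 km
F: √((-0.0035·111.32)² + (0.0173·79.79)²) = √(0.151804 + 1.905413) = 1.4343 km
G: √((0.0055·111.32)² + (0.0022·79.79)²) = √(0.374862 + 0.030814) = 0.6369 km
H: √((0.0024·111.32)² + (-0.0153·79.79)²) = √(0.071379 + 1.490321) = 1.2497 km
I: √((0.0028·111.32)² + (0.0131·79.79)²) = √(0.097154 + 1.092545) = 1.0907 km
J: √((0.0002·111.32)² + (-0.0055·79.79)²) = √(0.000496 + 0.192585) = 0.4394 km
K: √((-0.0167·111.32)² + (0.0116·79.79)²) = √(3.456045 + 0.856669) = 2.0767 km
L: √((-0.0205·111.32)² + (-0.0135·79.79)²) = √(5.207798 + 1.160284) = 2.5235 km
M: √((0.0066·111.32)² + (-0.0057·79.79)²) = √(0.539802 + 0.206846) = 0.8641 km
N: √((0.0005·111.32)² + (0.0129·79.79)²) = √(0.003098 + 1.059440) = 1.0308 km
O: √((-0.0190·111.32)² + (0.0192·79.79)²) = √(4.473563 + 2.346926) = 2.6116 km
Sorted: J (0.4394 km) < D (0.5560 km) < G (0.6369 km) < M (0.8641 km) < N (1.0308 km) < I (1.0907 km) < …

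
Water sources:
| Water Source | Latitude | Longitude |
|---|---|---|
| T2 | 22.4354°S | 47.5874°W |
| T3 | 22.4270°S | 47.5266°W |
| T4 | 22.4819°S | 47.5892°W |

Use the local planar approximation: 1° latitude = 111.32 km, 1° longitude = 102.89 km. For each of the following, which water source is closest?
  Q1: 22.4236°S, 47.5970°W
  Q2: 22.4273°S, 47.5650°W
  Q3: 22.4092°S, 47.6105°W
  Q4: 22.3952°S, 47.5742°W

Q1 at 22.4236°S, 47.5970°W:
  T2: √((-0.0118·111.32)² + (0.0096·102.89)²) = √(1.725482 + 0.975638) = 1.6435 km
  T3: √((-0.0034·111.32)² + (0.0704·102.89)²) = √(0.143253 + 52.467655) = 7.2533 km
  T4: √((-0.0583·111.32)² + (0.0078·102.89)²) = √(42.119529 + 0.644074) = 6.5394 km
  → nearest: T2 (1.6435 km)
Q2 at 22.4273°S, 47.5650°W:
  T2: √((-0.0081·111.32)² + (-0.0224·102.89)²) = √(0.813048 + 5.311808) = 2.4748 km
  T3: √((0.0003·111.32)² + (0.0384·102.89)²) = √(0.001115 + 15.610211) = 3.9511 km
  T4: √((-0.0546·111.32)² + (-0.0242·102.89)²) = √(36.942959 + 6.199791) = 6.5683 km
  → nearest: T2 (2.4748 km)
Q3 at 22.4092°S, 47.6105°W:
  T2: √((-0.0262·111.32)² + (0.0231·102.89)²) = √(8.506462 + 5.648983) = 3.7624 km
  T3: √((-0.0178·111.32)² + (0.0839·102.89)²) = √(3.926326 + 74.519556) = 8.8570 km
  T4: √((-0.0727·111.32)² + (0.0213·102.89)²) = √(65.496066 + 4.802922) = 8.3844 km
  → nearest: T2 (3.7624 km)
Q4 at 22.3952°S, 47.5742°W:
  T2: √((-0.0402·111.32)² + (-0.0132·102.89)²) = √(20.026198 + 1.844566) = 4.6766 km
  T3: √((-0.0318·111.32)² + (0.0476·102.89)²) = √(12.531430 + 23.986133) = 6.0430 km
  T4: √((-0.0867·111.32)² + (-0.0150·102.89)²) = √(93.150371 + 2.381929) = 9.7741 km
  → nearest: T2 (4.6766 km)

Q1→T2; Q2→T2; Q3→T2; Q4→T2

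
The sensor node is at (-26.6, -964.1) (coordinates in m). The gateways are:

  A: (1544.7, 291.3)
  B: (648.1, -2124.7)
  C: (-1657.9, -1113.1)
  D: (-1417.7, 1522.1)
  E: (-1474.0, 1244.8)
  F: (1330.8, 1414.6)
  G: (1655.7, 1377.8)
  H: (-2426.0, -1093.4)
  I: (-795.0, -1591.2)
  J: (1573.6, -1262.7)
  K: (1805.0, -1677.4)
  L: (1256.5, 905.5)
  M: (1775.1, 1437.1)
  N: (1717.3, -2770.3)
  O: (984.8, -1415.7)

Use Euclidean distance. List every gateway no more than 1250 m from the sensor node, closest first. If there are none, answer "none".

I, O

Distances from (-26.6, -964.1):
A: 2011.2 m
B: 1342.5 m
C: 1638.1 m
D: 2848.9 m
E: 2640.9 m
F: 2738.7 m
G: 2883.5 m
H: 2402.9 m
I: 991.8 m
J: 1627.8 m
K: 1965.6 m
L: 2267.5 m
M: 3002.0 m
N: 2510.7 m
O: 1107.6 m
Threshold 1250 m: I (991.8 m), O (1107.6 m) are within range.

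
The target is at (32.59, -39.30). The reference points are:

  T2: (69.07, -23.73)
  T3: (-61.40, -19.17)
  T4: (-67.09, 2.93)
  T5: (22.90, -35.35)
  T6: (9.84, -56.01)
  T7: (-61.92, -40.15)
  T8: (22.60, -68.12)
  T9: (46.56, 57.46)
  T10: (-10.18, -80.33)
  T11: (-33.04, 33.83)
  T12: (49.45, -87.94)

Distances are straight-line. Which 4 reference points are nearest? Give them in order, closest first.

Distances from (32.59, -39.30):
T2: √((36.48)² + (15.57)²) = √(1330.7904 + 242.4249) = 39.66
T3: √((-93.99)² + (20.13)²) = √(8834.1201 + 405.2169) = 96.12
T4: √((-99.68)² + (42.23)²) = √(9936.1024 + 1783.3729) = 108.26
T5: √((-9.69)² + (3.95)²) = √(93.8961 + 15.6025) = 10.46
T6: √((-22.75)² + (-16.71)²) = √(517.5625 + 279.2241) = 28.23
T7: √((-94.51)² + (-0.85)²) = √(8932.1401 + 0.7225) = 94.51
T8: √((-9.99)² + (-28.82)²) = √(99.8001 + 830.5924) = 30.50
T9: √((13.97)² + (96.76)²) = √(195.1609 + 9362.4976) = 97.76
T10: √((-42.77)² + (-41.03)²) = √(1829.2729 + 1683.4609) = 59.27
T11: √((-65.63)² + (73.13)²) = √(4307.2969 + 5347.9969) = 98.26
T12: √((16.86)² + (-48.64)²) = √(284.2596 + 2365.8496) = 51.48
Sorted: T5 (10.46) < T6 (28.23) < T8 (30.50) < T2 (39.66) < T12 (51.48) < T10 (59.27) < …

T5, T6, T8, T2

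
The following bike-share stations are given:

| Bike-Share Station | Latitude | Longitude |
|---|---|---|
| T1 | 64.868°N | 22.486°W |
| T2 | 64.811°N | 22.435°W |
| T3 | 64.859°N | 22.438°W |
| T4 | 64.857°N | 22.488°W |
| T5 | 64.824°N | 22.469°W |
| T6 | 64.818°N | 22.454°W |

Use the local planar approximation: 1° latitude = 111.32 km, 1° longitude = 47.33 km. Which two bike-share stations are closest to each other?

Pairwise distances:
T1–T2: √((-0.057·111.32)² + (0.051·47.33)²) = √(40.26207 + 5.82658) = 6.789 km
T1–T3: √((-0.009·111.32)² + (0.048·47.33)²) = √(1.00376 + 5.16126) = 2.483 km
T1–T4: √((-0.011·111.32)² + (-0.002·47.33)²) = √(1.49945 + 0.00896) = 1.228 km
T1–T5: √((-0.044·111.32)² + (0.017·47.33)²) = √(23.99119 + 0.64740) = 4.964 km
T1–T6: √((-0.050·111.32)² + (0.032·47.33)²) = √(30.98036 + 2.29389) = 5.768 km
T2–T3: √((0.048·111.32)² + (-0.003·47.33)²) = √(28.55150 + 0.02016) = 5.345 km
T2–T4: √((0.046·111.32)² + (-0.053·47.33)²) = √(26.22177 + 6.29252) = 5.702 km
T2–T5: √((0.013·111.32)² + (-0.034·47.33)²) = √(2.09427 + 2.58959) = 2.164 km
T2–T6: √((0.007·111.32)² + (-0.019·47.33)²) = √(0.60721 + 0.80869) = 1.190 km
T3–T4: √((-0.002·111.32)² + (-0.050·47.33)²) = √(0.04957 + 5.60032) = 2.377 km
T3–T5: √((-0.035·111.32)² + (-0.031·47.33)²) = √(15.18037 + 2.15276) = 4.163 km
T3–T6: √((-0.041·111.32)² + (-0.016·47.33)²) = √(20.83119 + 0.57347) = 4.627 km
T4–T5: √((-0.033·111.32)² + (0.019·47.33)²) = √(13.49504 + 0.80869) = 3.782 km
T4–T6: √((-0.039·111.32)² + (0.034·47.33)²) = √(18.84845 + 2.58959) = 4.630 km
T5–T6: √((-0.006·111.32)² + (0.015·47.33)²) = √(0.44612 + 0.50403) = 0.975 km
Closest pair: T5–T6 at 0.975 km.

T5 and T6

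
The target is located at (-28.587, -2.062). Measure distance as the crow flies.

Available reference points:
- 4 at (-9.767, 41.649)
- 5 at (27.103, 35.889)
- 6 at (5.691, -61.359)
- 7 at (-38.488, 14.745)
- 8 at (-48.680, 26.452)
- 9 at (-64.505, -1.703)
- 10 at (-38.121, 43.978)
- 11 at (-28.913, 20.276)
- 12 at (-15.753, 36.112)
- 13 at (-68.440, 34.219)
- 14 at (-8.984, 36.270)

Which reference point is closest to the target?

Distances from (-28.587, -2.062):
4: √((18.820)² + (43.711)²) = √(354.19240 + 1910.65152) = 47.590
5: √((55.690)² + (37.951)²) = √(3101.37610 + 1440.27840) = 67.392
6: √((34.278)² + (-59.297)²) = √(1174.98128 + 3516.13421) = 68.492
7: √((-9.901)² + (16.807)²) = √(98.02980 + 282.47525) = 19.507
8: √((-20.093)² + (28.514)²) = √(403.72865 + 813.04820) = 34.882
9: √((-35.918)² + (0.359)²) = √(1290.10272 + 0.12888) = 35.920
10: √((-9.534)² + (46.040)²) = √(90.89716 + 2119.68160) = 47.017
11: √((-0.326)² + (22.338)²) = √(0.10628 + 498.98624) = 22.340
12: √((12.834)² + (38.174)²) = √(164.71156 + 1457.25428) = 40.274
13: √((-39.853)² + (36.281)²) = √(1588.26161 + 1316.31096) = 53.894
14: √((19.603)² + (38.332)²) = √(384.27761 + 1469.34222) = 43.054
Minimum: 7 at 19.507.

7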